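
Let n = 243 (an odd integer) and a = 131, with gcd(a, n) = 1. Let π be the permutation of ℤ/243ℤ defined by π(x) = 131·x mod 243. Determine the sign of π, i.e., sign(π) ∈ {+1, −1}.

-1

Start at x=116: 116 → 130 → 20 → 190 → 104 → 16 → 152 → … (one orbit).
6 cycles of lengths [162, 54, 18, 6, 2, 1].
243 − 6 = 237 transpositions; sign(π) = (−1)^237 = -1.
Zolotarev: (131|243) = -1, matching the cycle-count sign.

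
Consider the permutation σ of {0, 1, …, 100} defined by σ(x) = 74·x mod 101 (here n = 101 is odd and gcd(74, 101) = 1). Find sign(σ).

-1

Start at x=83: 83 → 82 → 8 → 87 → 75 → 96 → 34 → … (one orbit).
π_74 has 2 disjoint cycles with lengths [100, 1] on {0,…,100}.
101 − 2 = 99 transpositions; sign(π) = (−1)^99 = -1.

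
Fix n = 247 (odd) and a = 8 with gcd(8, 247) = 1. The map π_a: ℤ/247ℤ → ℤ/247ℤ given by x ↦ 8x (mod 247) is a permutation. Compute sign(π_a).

Trace 144: π^k(144) = [144, 164, 77, 122, 235, 151, 220] for k=0..6.
Cycle lengths of π_8 on ℤ/247ℤ: [12, 12, 12, 12, 12, 12, 12, 12, 12, 12, 12, 12, 12, 12, 12, 12, 12, 12, 6, 6, 6, 4, 4, 4, 1]; 25 cycles in total.
25 cycles on 247: each ℓ→(−1)^(ℓ−1), product (−1)^222 = +1.
Check: (8/247) = +1 by Zolotarev.

+1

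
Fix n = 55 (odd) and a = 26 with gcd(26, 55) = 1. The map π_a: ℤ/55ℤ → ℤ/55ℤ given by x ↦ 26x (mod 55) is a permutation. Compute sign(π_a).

Orbit of 16 under x↦26x: [16, 31, 36, 1, 26]… (length divides ord_55(26)).
π_26 has 15 disjoint cycles with lengths [5, 5, 5, 5, 5, 5, 5, 5, 5, 5, 1, 1, 1, 1, 1] on {0,…,54}.
Σ(ℓ_i−1) = 55−15 = 40; sign = (−1)^40 = +1.
Check: (26/55) = +1 by Zolotarev.

+1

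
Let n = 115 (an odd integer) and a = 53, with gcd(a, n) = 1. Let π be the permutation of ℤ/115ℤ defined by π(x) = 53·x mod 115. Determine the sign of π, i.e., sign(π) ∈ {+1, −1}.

+1

Orbit of 88 under x↦53x: [88, 64, 57, 31, 33, 24, 7]… (length divides ord_115(53)).
Cycle lengths of π_53 on ℤ/115ℤ: [44, 44, 22, 4, 1]; 5 cycles in total.
Σ(ℓ_i−1) = 115−5 = 110; sign = (−1)^110 = +1.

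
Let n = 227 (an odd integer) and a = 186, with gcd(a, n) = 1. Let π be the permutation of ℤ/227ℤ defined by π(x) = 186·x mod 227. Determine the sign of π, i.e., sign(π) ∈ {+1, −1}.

+1

Trace 212: π^k(212) = [212, 161, 209, 57, 160, 23, 192] for k=0..6.
Cycle lengths of π_186 on ℤ/227ℤ: [113, 113, 1]; 3 cycles in total.
n − c = 227 − 3 = 224; sign = (−1)^224 = +1.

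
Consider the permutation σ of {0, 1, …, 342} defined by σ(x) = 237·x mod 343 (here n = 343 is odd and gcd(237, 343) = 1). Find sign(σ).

-1

Trace 323: π^k(323) = [323, 62, 288, 342, 106, 83, 120] for k=0..6.
Cycle type of π: 98×3 + 14×3 + 2×3 + 1; total 10 cycles.
10 cycles on 343: each ℓ→(−1)^(ℓ−1), product (−1)^333 = -1.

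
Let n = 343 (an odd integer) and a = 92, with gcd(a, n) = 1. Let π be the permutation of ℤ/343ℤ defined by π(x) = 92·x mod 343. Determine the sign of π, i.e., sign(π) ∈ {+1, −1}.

Start at x=260: 260 → 253 → 295 → 43 → 183 → 29 → 267 → … (one orbit).
The orbit structure of x ↦ 92x mod 343: 19 orbits of sizes [49, 49, 49, 49, 49, 49, 7, 7, 7, 7, 7, 7, 1, 1, 1, 1, 1, 1, 1].
sign(π) = (−1)^{n − #cycles} = (−1)^{343−19} = (−1)^324 = +1.
Check: (92/343) = +1 by Zolotarev.

+1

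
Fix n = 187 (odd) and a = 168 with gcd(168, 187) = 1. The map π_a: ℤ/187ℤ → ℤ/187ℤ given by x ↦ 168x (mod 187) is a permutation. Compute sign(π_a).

Orbit of 67 under x↦168x: [67, 36, 64, 93, 103, 100, 157]… (length divides ord_187(168)).
9 cycles of lengths [40, 40, 40, 40, 8, 8, 5, 5, 1].
Σ(ℓ_i−1) = 187−9 = 178; sign = (−1)^178 = +1.
Via Zolotarev, sign(π_{168}) = (168|187) = +1.

+1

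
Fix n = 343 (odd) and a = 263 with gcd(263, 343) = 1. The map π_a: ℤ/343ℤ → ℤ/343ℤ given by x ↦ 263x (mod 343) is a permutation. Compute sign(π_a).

Trace 128: π^k(128) = [128, 50, 116, 324, 148, 165, 177] for k=0..6.
π_263 has 31 disjoint cycles with lengths [21, 21, 21, 21, 21, 21, 21, 21, 21, 21, 21, 21, 21, 21, 3, 3, 3, 3, 3, 3, 3, 3, 3, 3, 3, 3, 3, 3, 3, 3, 1] on {0,…,342}.
n − c = 343 − 31 = 312; sign = (−1)^312 = +1.
Check: (263/343) = +1 by Zolotarev.

+1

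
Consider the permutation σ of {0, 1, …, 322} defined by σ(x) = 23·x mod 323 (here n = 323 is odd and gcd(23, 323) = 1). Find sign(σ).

Orbit of 225 under x↦23x: [225, 7, 161, 150, 220, 215, 100]… (length divides ord_323(23)).
Cycle type of π: 144×2 + 16 + 9×2 + 1; total 6 cycles.
6 cycles on 323: each ℓ→(−1)^(ℓ−1), product (−1)^317 = -1.
Via Zolotarev, sign(π_{23}) = (23|323) = -1.

-1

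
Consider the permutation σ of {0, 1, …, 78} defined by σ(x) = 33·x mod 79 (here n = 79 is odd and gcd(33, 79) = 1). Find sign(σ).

-1

Start at x=17: 17 → 8 → 27 → 22 → 15 → 21 → 61 → … (one orbit).
Cycle type of π: 26×3 + 1; total 4 cycles.
sign(π) = (−1)^{n − #cycles} = (−1)^{79−4} = (−1)^75 = -1.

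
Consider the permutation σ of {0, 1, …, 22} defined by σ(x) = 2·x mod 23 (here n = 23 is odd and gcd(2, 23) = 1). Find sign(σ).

+1

Orbit of 2 under x↦2x: [2, 4, 8, 16, 9, 18, 13]… (length divides ord_23(2)).
Decompose π into cycles: lengths [11, 11, 1] (3 cycles, including the fixed point 0).
sign(π) = (−1)^{n − #cycles} = (−1)^{23−3} = (−1)^20 = +1.
Check: (2/23) = +1 by Zolotarev.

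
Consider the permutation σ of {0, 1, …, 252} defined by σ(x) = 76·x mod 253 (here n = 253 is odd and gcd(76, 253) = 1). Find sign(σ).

+1

Orbit of 21 under x↦76x: [21, 78, 109, 188, 120, 12, 153]… (length divides ord_253(76)).
Decompose π into cycles: lengths [22, 22, 22, 22, 22, 22, 22, 22, 22, 22, 22, 2, 2, 2, 2, 2, 1] (17 cycles, including the fixed point 0).
With 17 cycles on 253 points, sign = (−1)^{253−17} = +1.
(76|253)_J = +1 (Zolotarev's lemma cross-check).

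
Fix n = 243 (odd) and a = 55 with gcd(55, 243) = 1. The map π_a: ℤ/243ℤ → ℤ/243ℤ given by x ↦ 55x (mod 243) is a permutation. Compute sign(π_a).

Orbit of 28 under x↦55x: [28, 82, 136, 190, 1, 55, 109]… (length divides ord_243(55)).
Cycle type of π: 9×18 + 3×18 + 1×27; total 63 cycles.
sign(π) = (−1)^{n − #cycles} = (−1)^{243−63} = (−1)^180 = +1.

+1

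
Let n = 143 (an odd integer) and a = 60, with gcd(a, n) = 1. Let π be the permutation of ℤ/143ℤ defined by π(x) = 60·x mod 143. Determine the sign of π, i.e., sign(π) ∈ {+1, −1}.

Trace 70: π^k(70) = [70, 53, 34, 38, 135, 92, 86] for k=0..6.
Decompose π into cycles: lengths [20, 20, 20, 20, 20, 20, 5, 5, 4, 4, 4, 1] (12 cycles, including the fixed point 0).
With 12 cycles on 143 points, sign = (−1)^{143−12} = -1.

-1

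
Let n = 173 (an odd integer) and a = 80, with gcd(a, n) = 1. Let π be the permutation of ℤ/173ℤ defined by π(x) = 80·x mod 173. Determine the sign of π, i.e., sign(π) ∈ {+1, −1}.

Orbit of 80 under x↦80x: [80, 172, 93, 1]… (length divides ord_173(80)).
Cycle lengths of π_80 on ℤ/173ℤ: [4, 4, 4, 4, 4, 4, 4, 4, 4, 4, 4, 4, 4, 4, 4, 4, 4, 4, 4, 4, 4, 4, 4, 4, 4, 4, 4, 4, 4, 4, 4, 4, 4, 4, 4, 4, 4, 4, 4, 4, 4, 4, 4, 1]; 44 cycles in total.
With 44 cycles on 173 points, sign = (−1)^{173−44} = -1.
Zolotarev: (80|173) = -1, matching the cycle-count sign.

-1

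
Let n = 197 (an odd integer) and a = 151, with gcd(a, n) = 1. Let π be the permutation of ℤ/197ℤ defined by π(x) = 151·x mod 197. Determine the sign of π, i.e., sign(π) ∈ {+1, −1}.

Orbit of 65 under x↦151x: [65, 162, 34, 12, 39, 176, 178]… (length divides ord_197(151)).
2 cycles of lengths [196, 1].
197 − 2 = 195 transpositions; sign(π) = (−1)^195 = -1.

-1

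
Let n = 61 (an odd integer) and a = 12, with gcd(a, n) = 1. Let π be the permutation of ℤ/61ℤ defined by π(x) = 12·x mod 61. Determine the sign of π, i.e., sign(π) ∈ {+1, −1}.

Orbit of 1 under x↦12x: [1, 12, 22, 20, 57, 13, 34]… (length divides ord_61(12)).
5 cycles of lengths [15, 15, 15, 15, 1].
Σ(ℓ_i−1) = 61−5 = 56; sign = (−1)^56 = +1.
(12|61)_J = +1 (Zolotarev's lemma cross-check).

+1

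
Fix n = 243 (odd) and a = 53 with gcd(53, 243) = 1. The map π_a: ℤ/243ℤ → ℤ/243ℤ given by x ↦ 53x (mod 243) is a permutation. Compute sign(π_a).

Start at x=82: 82 → 215 → 217 → 80 → 109 → 188 → 1 → … (one orbit).
Cycle lengths of π_53 on ℤ/243ℤ: [18, 18, 18, 18, 18, 18, 18, 18, 18, 6, 6, 6, 6, 6, 6, 6, 6, 6, 2, 2, 2, 2, 2, 2, 2, 2, 2, 2, 2, 2, 2, 1]; 32 cycles in total.
With 32 cycles on 243 points, sign = (−1)^{243−32} = -1.

-1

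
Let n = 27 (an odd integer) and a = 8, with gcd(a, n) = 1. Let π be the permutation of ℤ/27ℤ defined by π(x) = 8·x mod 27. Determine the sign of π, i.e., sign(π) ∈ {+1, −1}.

Start at x=17: 17 → 1 → 8 → 10 → 26 → 19 → 17 (one orbit).
π_8 has 8 disjoint cycles with lengths [6, 6, 6, 2, 2, 2, 2, 1] on {0,…,26}.
n − c = 27 − 8 = 19; sign = (−1)^19 = -1.

-1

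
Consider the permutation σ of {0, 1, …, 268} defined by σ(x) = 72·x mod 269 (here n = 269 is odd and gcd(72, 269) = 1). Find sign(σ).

-1

Orbit of 35 under x↦72x: [35, 99, 134, 233, 98, 62, 160]… (length divides ord_269(72)).
Cycle lengths of π_72 on ℤ/269ℤ: [268, 1]; 2 cycles in total.
Σ(ℓ_i−1) = 269−2 = 267; sign = (−1)^267 = -1.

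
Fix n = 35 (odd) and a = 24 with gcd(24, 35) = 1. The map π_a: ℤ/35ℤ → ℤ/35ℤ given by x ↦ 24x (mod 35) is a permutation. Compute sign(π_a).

-1

Orbit of 34 under x↦24x: [34, 11, 19, 1, 24, 16]… (length divides ord_35(24)).
The orbit structure of x ↦ 24x mod 35: 8 orbits of sizes [6, 6, 6, 6, 6, 2, 2, 1].
8 cycles on 35: each ℓ→(−1)^(ℓ−1), product (−1)^27 = -1.
(24|35)_J = -1 (Zolotarev's lemma cross-check).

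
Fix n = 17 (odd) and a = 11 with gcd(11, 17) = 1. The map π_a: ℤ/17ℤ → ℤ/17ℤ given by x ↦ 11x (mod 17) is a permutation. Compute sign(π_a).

Orbit of 6 under x↦11x: [6, 15, 12, 13, 7, 9, 14]… (length divides ord_17(11)).
π_11 has 2 disjoint cycles with lengths [16, 1] on {0,…,16}.
2 cycles on 17: each ℓ→(−1)^(ℓ−1), product (−1)^15 = -1.

-1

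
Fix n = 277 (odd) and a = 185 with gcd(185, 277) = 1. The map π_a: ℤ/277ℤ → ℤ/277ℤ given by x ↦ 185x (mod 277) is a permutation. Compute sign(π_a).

+1

Orbit of 185 under x↦185x: [185, 154, 236, 171, 57, 19, 191]… (length divides ord_277(185)).
5 cycles of lengths [69, 69, 69, 69, 1].
n − c = 277 − 5 = 272; sign = (−1)^272 = +1.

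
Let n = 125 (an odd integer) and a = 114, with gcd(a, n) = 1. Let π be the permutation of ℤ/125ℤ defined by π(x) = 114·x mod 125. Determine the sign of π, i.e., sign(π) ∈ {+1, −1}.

+1

Start at x=84: 84 → 76 → 39 → 71 → 94 → 91 → 124 → … (one orbit).
Decompose π into cycles: lengths [50, 50, 10, 10, 2, 2, 1] (7 cycles, including the fixed point 0).
n − c = 125 − 7 = 118; sign = (−1)^118 = +1.
The Jacobi symbol (114|125) = +1 (Zolotarev) agrees.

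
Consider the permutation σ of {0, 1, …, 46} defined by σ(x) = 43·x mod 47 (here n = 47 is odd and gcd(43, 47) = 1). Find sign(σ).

Orbit of 44 under x↦43x: [44, 12, 46, 4, 31, 17, 26]… (length divides ord_47(43)).
Cycle lengths of π_43 on ℤ/47ℤ: [46, 1]; 2 cycles in total.
n − c = 47 − 2 = 45; sign = (−1)^45 = -1.
Via Zolotarev, sign(π_{43}) = (43|47) = -1.

-1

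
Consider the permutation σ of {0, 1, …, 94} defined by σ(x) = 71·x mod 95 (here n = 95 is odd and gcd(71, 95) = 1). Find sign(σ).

Trace 51: π^k(51) = [51, 11, 21, 66, 31, 16, 91] for k=0..6.
Decompose π into cycles: lengths [18, 18, 18, 18, 18, 1, 1, 1, 1, 1] (10 cycles, including the fixed point 0).
n − c = 95 − 10 = 85; sign = (−1)^85 = -1.

-1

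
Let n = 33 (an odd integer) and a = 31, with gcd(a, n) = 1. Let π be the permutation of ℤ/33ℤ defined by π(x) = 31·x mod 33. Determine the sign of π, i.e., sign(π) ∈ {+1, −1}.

+1

Start at x=4: 4 → 25 → 16 → 1 → 31 → 4 (one orbit).
π_31 has 9 disjoint cycles with lengths [5, 5, 5, 5, 5, 5, 1, 1, 1] on {0,…,32}.
33 − 9 = 24 transpositions; sign(π) = (−1)^24 = +1.
(31|33)_J = +1 (Zolotarev's lemma cross-check).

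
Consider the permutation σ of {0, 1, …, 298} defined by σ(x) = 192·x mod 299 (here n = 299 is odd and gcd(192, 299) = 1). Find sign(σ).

Trace 118: π^k(118) = [118, 231, 100, 64, 29, 186, 131] for k=0..6.
π_192 has 9 disjoint cycles with lengths [66, 66, 66, 66, 11, 11, 6, 6, 1] on {0,…,298}.
sign(π) = (−1)^{n − #cycles} = (−1)^{299−9} = (−1)^290 = +1.
Zolotarev: (192|299) = +1, matching the cycle-count sign.

+1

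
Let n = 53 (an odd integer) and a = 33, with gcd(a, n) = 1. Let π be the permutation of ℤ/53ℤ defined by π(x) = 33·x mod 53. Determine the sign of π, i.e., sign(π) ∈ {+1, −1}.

Trace 23: π^k(23) = [23, 17, 31, 16, 51, 40, 48] for k=0..6.
Cycle lengths of π_33 on ℤ/53ℤ: [52, 1]; 2 cycles in total.
53 − 2 = 51 transpositions; sign(π) = (−1)^51 = -1.

-1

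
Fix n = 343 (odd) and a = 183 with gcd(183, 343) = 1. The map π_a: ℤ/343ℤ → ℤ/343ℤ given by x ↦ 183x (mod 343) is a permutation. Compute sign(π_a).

+1

Start at x=99: 99 → 281 → 316 → 204 → 288 → 225 → 15 → … (one orbit).
π_183 has 19 disjoint cycles with lengths [49, 49, 49, 49, 49, 49, 7, 7, 7, 7, 7, 7, 1, 1, 1, 1, 1, 1, 1] on {0,…,342}.
Σ(ℓ_i−1) = 343−19 = 324; sign = (−1)^324 = +1.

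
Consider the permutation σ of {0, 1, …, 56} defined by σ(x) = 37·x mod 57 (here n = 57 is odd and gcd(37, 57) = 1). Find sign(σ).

-1

Orbit of 37 under x↦37x: [37, 1]… (length divides ord_57(37)).
30 cycles of lengths [2, 2, 2, 2, 2, 2, 2, 2, 2, 2, 2, 2, 2, 2, 2, 2, 2, 2, 2, 2, 2, 2, 2, 2, 2, 2, 2, 1, 1, 1].
n − c = 57 − 30 = 27; sign = (−1)^27 = -1.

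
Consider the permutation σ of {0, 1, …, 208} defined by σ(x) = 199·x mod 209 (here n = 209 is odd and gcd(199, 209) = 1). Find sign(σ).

Start at x=111: 111 → 144 → 23 → 188 → 1 → 199 → 100 → … (one orbit).
Decompose π into cycles: lengths [9, 9, 9, 9, 9, 9, 9, 9, 9, 9, 9, 9, 9, 9, 9, 9, 9, 9, 9, 9, 9, 9, 1, 1, 1, 1, 1, 1, 1, 1, 1, 1, 1] (33 cycles, including the fixed point 0).
209 − 33 = 176 transpositions; sign(π) = (−1)^176 = +1.
(199|209)_J = +1 (Zolotarev's lemma cross-check).

+1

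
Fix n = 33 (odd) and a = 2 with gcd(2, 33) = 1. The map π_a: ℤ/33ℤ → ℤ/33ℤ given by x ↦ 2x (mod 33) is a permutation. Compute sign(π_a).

Orbit of 25 under x↦2x: [25, 17, 1, 2, 4, 8, 16]… (length divides ord_33(2)).
Cycle type of π: 10×3 + 2 + 1; total 5 cycles.
With 5 cycles on 33 points, sign = (−1)^{33−5} = +1.
Via Zolotarev, sign(π_{2}) = (2|33) = +1.

+1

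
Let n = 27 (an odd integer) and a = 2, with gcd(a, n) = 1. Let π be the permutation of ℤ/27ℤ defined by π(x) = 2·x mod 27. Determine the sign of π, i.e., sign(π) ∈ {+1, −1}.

Trace 1: π^k(1) = [1, 2, 4, 8, 16, 5, 10] for k=0..6.
Cycle type of π: 18 + 6 + 2 + 1; total 4 cycles.
4 cycles on 27: each ℓ→(−1)^(ℓ−1), product (−1)^23 = -1.

-1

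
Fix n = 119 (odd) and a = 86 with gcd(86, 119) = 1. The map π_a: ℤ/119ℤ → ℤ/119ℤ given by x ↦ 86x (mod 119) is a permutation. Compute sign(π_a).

+1

Start at x=86: 86 → 18 → 1 → 86 (one orbit).
Decompose π into cycles: lengths [3, 3, 3, 3, 3, 3, 3, 3, 3, 3, 3, 3, 3, 3, 3, 3, 3, 3, 3, 3, 3, 3, 3, 3, 3, 3, 3, 3, 3, 3, 3, 3, 3, 3, 1, 1, 1, 1, 1, 1, 1, 1, 1, 1, 1, 1, 1, 1, 1, 1, 1] (51 cycles, including the fixed point 0).
119 − 51 = 68 transpositions; sign(π) = (−1)^68 = +1.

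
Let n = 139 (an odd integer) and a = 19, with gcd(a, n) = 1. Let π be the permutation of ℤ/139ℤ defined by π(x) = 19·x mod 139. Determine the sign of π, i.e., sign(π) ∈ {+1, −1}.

-1

Start at x=22: 22 → 1 → 19 → 83 → 48 → 78 → 92 → … (one orbit).
The orbit structure of x ↦ 19x mod 139: 2 orbits of sizes [138, 1].
2 cycles on 139: each ℓ→(−1)^(ℓ−1), product (−1)^137 = -1.
(19|139)_J = -1 (Zolotarev's lemma cross-check).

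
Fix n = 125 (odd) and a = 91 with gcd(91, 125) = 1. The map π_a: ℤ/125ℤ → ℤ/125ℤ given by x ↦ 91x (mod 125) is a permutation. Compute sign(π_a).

+1

Trace 31: π^k(31) = [31, 71, 86, 76, 41, 106, 21] for k=0..6.
13 cycles of lengths [25, 25, 25, 25, 5, 5, 5, 5, 1, 1, 1, 1, 1].
Σ(ℓ_i−1) = 125−13 = 112; sign = (−1)^112 = +1.
The Jacobi symbol (91|125) = +1 (Zolotarev) agrees.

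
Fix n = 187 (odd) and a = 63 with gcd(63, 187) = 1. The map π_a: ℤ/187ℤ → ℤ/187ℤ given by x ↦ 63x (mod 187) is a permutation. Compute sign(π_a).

Orbit of 15 under x↦63x: [15, 10, 69, 46, 93, 62, 166]… (length divides ord_187(63)).
Cycle lengths of π_63 on ℤ/187ℤ: [80, 80, 16, 10, 1]; 5 cycles in total.
5 cycles on 187: each ℓ→(−1)^(ℓ−1), product (−1)^182 = +1.

+1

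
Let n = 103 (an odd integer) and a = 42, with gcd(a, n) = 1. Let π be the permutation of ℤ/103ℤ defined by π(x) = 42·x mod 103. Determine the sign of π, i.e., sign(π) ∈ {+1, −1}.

Trace 72: π^k(72) = [72, 37, 9, 69, 14, 73, 79] for k=0..6.
π_42 has 4 disjoint cycles with lengths [34, 34, 34, 1] on {0,…,102}.
n − c = 103 − 4 = 99; sign = (−1)^99 = -1.
Via Zolotarev, sign(π_{42}) = (42|103) = -1.

-1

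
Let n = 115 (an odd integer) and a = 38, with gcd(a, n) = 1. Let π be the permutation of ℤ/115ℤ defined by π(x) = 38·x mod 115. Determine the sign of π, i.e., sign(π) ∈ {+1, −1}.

+1

Start at x=101: 101 → 43 → 24 → 107 → 41 → 63 → 94 → … (one orbit).
Cycle lengths of π_38 on ℤ/115ℤ: [44, 44, 22, 4, 1]; 5 cycles in total.
n − c = 115 − 5 = 110; sign = (−1)^110 = +1.
Zolotarev: (38|115) = +1, matching the cycle-count sign.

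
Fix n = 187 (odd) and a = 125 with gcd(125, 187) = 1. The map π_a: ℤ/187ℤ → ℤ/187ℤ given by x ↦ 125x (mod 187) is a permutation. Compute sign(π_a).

Trace 115: π^k(115) = [115, 163, 179, 122, 103, 159, 53] for k=0..6.
6 cycles of lengths [80, 80, 16, 5, 5, 1].
Σ(ℓ_i−1) = 187−6 = 181; sign = (−1)^181 = -1.
The Jacobi symbol (125|187) = -1 (Zolotarev) agrees.

-1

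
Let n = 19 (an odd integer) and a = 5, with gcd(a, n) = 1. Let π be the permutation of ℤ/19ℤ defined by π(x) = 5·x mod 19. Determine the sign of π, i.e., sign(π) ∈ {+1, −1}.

+1

Start at x=9: 9 → 7 → 16 → 4 → 1 → 5 → 6 → … (one orbit).
Cycle lengths of π_5 on ℤ/19ℤ: [9, 9, 1]; 3 cycles in total.
3 cycles on 19: each ℓ→(−1)^(ℓ−1), product (−1)^16 = +1.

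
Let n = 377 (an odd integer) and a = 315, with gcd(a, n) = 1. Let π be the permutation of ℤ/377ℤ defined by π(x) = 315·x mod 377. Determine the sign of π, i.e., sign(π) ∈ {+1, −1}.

Orbit of 256 under x↦315x: [256, 339, 94, 204, 170, 16, 139]… (length divides ord_377(315)).
The orbit structure of x ↦ 315x mod 377: 25 orbits of sizes [21, 21, 21, 21, 21, 21, 21, 21, 21, 21, 21, 21, 21, 21, 21, 21, 7, 7, 7, 7, 3, 3, 3, 3, 1].
Σ(ℓ_i−1) = 377−25 = 352; sign = (−1)^352 = +1.
Via Zolotarev, sign(π_{315}) = (315|377) = +1.

+1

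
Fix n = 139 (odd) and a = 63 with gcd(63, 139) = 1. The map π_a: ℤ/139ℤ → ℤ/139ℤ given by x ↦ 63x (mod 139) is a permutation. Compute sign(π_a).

+1

Orbit of 77 under x↦63x: [77, 125, 91, 34, 57, 116, 80]… (length divides ord_139(63)).
Cycle lengths of π_63 on ℤ/139ℤ: [23, 23, 23, 23, 23, 23, 1]; 7 cycles in total.
7 cycles on 139: each ℓ→(−1)^(ℓ−1), product (−1)^132 = +1.
Check: (63/139) = +1 by Zolotarev.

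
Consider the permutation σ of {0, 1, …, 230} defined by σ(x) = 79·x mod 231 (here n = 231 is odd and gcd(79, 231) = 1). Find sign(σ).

-1

Start at x=4: 4 → 85 → 16 → 109 → 64 → 205 → 25 → … (one orbit).
Cycle lengths of π_79 on ℤ/231ℤ: [30, 30, 30, 30, 30, 30, 10, 10, 10, 3, 3, 3, 3, 3, 3, 1, 1, 1]; 18 cycles in total.
Σ(ℓ_i−1) = 231−18 = 213; sign = (−1)^213 = -1.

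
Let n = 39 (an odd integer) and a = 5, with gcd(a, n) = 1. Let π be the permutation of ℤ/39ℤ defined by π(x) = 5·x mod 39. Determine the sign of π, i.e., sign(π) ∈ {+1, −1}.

+1

Orbit of 1 under x↦5x: [1, 5, 25, 8]… (length divides ord_39(5)).
11 cycles of lengths [4, 4, 4, 4, 4, 4, 4, 4, 4, 2, 1].
With 11 cycles on 39 points, sign = (−1)^{39−11} = +1.
The Jacobi symbol (5|39) = +1 (Zolotarev) agrees.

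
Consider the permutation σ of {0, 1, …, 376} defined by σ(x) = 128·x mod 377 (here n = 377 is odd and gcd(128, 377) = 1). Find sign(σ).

+1

Trace 231: π^k(231) = [231, 162, 1, 128, 173, 278, 146] for k=0..6.
Cycle type of π: 12×29 + 4×7 + 1; total 37 cycles.
sign(π) = (−1)^{n − #cycles} = (−1)^{377−37} = (−1)^340 = +1.
The Jacobi symbol (128|377) = +1 (Zolotarev) agrees.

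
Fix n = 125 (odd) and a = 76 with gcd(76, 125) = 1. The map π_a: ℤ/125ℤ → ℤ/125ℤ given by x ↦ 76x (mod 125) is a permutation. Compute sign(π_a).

+1

Orbit of 1 under x↦76x: [1, 76, 26, 101, 51]… (length divides ord_125(76)).
The orbit structure of x ↦ 76x mod 125: 45 orbits of sizes [5, 5, 5, 5, 5, 5, 5, 5, 5, 5, 5, 5, 5, 5, 5, 5, 5, 5, 5, 5, 1, 1, 1, 1, 1, 1, 1, 1, 1, 1, 1, 1, 1, 1, 1, 1, 1, 1, 1, 1, 1, 1, 1, 1, 1].
Σ(ℓ_i−1) = 125−45 = 80; sign = (−1)^80 = +1.
(76|125)_J = +1 (Zolotarev's lemma cross-check).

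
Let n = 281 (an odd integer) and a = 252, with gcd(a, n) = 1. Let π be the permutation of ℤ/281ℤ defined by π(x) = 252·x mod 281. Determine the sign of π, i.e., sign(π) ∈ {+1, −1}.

Orbit of 98 under x↦252x: [98, 249, 85, 64, 111, 153, 59]… (length divides ord_281(252)).
Decompose π into cycles: lengths [35, 35, 35, 35, 35, 35, 35, 35, 1] (9 cycles, including the fixed point 0).
Σ(ℓ_i−1) = 281−9 = 272; sign = (−1)^272 = +1.
Via Zolotarev, sign(π_{252}) = (252|281) = +1.

+1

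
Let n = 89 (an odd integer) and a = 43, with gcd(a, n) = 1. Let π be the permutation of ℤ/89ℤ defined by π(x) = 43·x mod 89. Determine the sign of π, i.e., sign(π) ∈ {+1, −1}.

-1

Start at x=65: 65 → 36 → 35 → 81 → 12 → 71 → 27 → … (one orbit).
2 cycles of lengths [88, 1].
n − c = 89 − 2 = 87; sign = (−1)^87 = -1.
Via Zolotarev, sign(π_{43}) = (43|89) = -1.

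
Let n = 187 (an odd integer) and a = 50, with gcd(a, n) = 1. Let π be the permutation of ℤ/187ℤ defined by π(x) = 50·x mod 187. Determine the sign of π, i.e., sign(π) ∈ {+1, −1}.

-1

Orbit of 50 under x↦50x: [50, 69, 84, 86, 186, 137, 118]… (length divides ord_187(50)).
The orbit structure of x ↦ 50x mod 187: 26 orbits of sizes [10, 10, 10, 10, 10, 10, 10, 10, 10, 10, 10, 10, 10, 10, 10, 10, 10, 2, 2, 2, 2, 2, 2, 2, 2, 1].
sign(π) = (−1)^{n − #cycles} = (−1)^{187−26} = (−1)^161 = -1.
The Jacobi symbol (50|187) = -1 (Zolotarev) agrees.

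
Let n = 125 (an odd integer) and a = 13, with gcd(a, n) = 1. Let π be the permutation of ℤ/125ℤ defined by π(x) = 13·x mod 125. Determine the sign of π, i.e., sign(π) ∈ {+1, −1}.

-1

Trace 92: π^k(92) = [92, 71, 48, 124, 112, 81, 53] for k=0..6.
The orbit structure of x ↦ 13x mod 125: 4 orbits of sizes [100, 20, 4, 1].
Σ(ℓ_i−1) = 125−4 = 121; sign = (−1)^121 = -1.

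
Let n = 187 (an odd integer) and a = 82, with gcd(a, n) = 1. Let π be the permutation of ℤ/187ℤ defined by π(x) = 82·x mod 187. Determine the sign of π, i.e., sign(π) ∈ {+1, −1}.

-1

Trace 16: π^k(16) = [16, 3, 59, 163, 89, 5, 36] for k=0..6.
Cycle type of π: 80×2 + 16 + 5×2 + 1; total 6 cycles.
sign(π) = (−1)^{n − #cycles} = (−1)^{187−6} = (−1)^181 = -1.
The Jacobi symbol (82|187) = -1 (Zolotarev) agrees.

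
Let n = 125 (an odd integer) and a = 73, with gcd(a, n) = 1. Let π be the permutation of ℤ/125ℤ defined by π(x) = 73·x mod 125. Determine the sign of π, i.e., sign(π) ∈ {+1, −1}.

-1

Start at x=36: 36 → 3 → 94 → 112 → 51 → 98 → 29 → … (one orbit).
Cycle type of π: 100 + 20 + 4 + 1; total 4 cycles.
Σ(ℓ_i−1) = 125−4 = 121; sign = (−1)^121 = -1.
The Jacobi symbol (73|125) = -1 (Zolotarev) agrees.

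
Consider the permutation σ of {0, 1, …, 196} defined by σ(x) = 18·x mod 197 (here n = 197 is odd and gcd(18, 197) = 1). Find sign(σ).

-1

Start at x=142: 142 → 192 → 107 → 153 → 193 → 125 → 83 → … (one orbit).
The orbit structure of x ↦ 18x mod 197: 2 orbits of sizes [196, 1].
With 2 cycles on 197 points, sign = (−1)^{197−2} = -1.
Zolotarev: (18|197) = -1, matching the cycle-count sign.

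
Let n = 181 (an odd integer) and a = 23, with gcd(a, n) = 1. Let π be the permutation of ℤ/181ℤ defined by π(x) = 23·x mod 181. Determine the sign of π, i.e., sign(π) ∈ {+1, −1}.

Trace 102: π^k(102) = [102, 174, 20, 98, 82, 76, 119] for k=0..6.
Cycle lengths of π_23 on ℤ/181ℤ: [180, 1]; 2 cycles in total.
sign(π) = (−1)^{n − #cycles} = (−1)^{181−2} = (−1)^179 = -1.
Via Zolotarev, sign(π_{23}) = (23|181) = -1.

-1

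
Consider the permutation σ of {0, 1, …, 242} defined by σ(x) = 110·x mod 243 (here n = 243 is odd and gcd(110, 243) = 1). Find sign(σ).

-1

Orbit of 86 under x↦110x: [86, 226, 74, 121, 188, 25, 77]… (length divides ord_243(110)).
Cycle type of π: 162 + 54 + 18 + 6 + 2 + 1; total 6 cycles.
n − c = 243 − 6 = 237; sign = (−1)^237 = -1.
(110|243)_J = -1 (Zolotarev's lemma cross-check).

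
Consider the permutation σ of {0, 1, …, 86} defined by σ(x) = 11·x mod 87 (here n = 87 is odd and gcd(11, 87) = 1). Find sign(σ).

Trace 44: π^k(44) = [44, 49, 17, 13, 56, 7, 77] for k=0..6.
Cycle type of π: 28×3 + 2 + 1; total 5 cycles.
n − c = 87 − 5 = 82; sign = (−1)^82 = +1.
Zolotarev: (11|87) = +1, matching the cycle-count sign.

+1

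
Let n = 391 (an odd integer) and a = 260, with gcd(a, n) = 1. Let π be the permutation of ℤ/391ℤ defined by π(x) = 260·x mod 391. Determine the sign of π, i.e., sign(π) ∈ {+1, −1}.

+1

Start at x=180: 180 → 271 → 80 → 77 → 79 → 208 → 122 → … (one orbit).
5 cycles of lengths [176, 176, 22, 16, 1].
With 5 cycles on 391 points, sign = (−1)^{391−5} = +1.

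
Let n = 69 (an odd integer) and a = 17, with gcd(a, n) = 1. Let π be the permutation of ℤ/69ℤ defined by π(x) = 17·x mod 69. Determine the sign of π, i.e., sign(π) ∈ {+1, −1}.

+1

Trace 38: π^k(38) = [38, 25, 11, 49, 5, 16, 65] for k=0..6.
Cycle type of π: 22×3 + 2 + 1; total 5 cycles.
69 − 5 = 64 transpositions; sign(π) = (−1)^64 = +1.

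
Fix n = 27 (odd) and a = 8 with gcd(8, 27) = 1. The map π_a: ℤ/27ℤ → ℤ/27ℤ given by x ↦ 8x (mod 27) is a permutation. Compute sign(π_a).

Start at x=26: 26 → 19 → 17 → 1 → 8 → 10 → 26 (one orbit).
The orbit structure of x ↦ 8x mod 27: 8 orbits of sizes [6, 6, 6, 2, 2, 2, 2, 1].
n − c = 27 − 8 = 19; sign = (−1)^19 = -1.
The Jacobi symbol (8|27) = -1 (Zolotarev) agrees.

-1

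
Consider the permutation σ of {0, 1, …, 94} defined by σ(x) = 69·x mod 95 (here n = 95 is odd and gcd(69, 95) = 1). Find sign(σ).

Trace 26: π^k(26) = [26, 84, 1, 69, 11, 94] for k=0..5.
Cycle lengths of π_69 on ℤ/95ℤ: [6, 6, 6, 6, 6, 6, 6, 6, 6, 6, 6, 6, 6, 6, 6, 2, 2, 1]; 18 cycles in total.
With 18 cycles on 95 points, sign = (−1)^{95−18} = -1.
(69|95)_J = -1 (Zolotarev's lemma cross-check).

-1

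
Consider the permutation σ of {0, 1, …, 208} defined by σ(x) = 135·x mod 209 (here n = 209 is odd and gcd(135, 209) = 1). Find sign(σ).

-1

Trace 42: π^k(42) = [42, 27, 92, 89, 102, 185, 104] for k=0..6.
6 cycles of lengths [90, 90, 18, 5, 5, 1].
209 − 6 = 203 transpositions; sign(π) = (−1)^203 = -1.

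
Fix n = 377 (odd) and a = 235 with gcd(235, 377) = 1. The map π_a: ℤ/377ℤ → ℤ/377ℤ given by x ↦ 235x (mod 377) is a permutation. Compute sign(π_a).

Start at x=105: 105 → 170 → 365 → 196 → 66 → 53 → 14 → … (one orbit).
Cycle lengths of π_235 on ℤ/377ℤ: [28, 28, 28, 28, 28, 28, 28, 28, 28, 28, 28, 28, 28, 1, 1, 1, 1, 1, 1, 1, 1, 1, 1, 1, 1, 1]; 26 cycles in total.
n − c = 377 − 26 = 351; sign = (−1)^351 = -1.
Zolotarev: (235|377) = -1, matching the cycle-count sign.

-1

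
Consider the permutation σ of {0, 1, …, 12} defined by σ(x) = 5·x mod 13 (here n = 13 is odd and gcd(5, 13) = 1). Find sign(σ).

Orbit of 12 under x↦5x: [12, 8, 1, 5]… (length divides ord_13(5)).
The orbit structure of x ↦ 5x mod 13: 4 orbits of sizes [4, 4, 4, 1].
4 cycles on 13: each ℓ→(−1)^(ℓ−1), product (−1)^9 = -1.

-1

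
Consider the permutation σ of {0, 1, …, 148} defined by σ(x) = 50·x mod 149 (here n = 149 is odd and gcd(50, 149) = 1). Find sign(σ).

-1

Trace 51: π^k(51) = [51, 17, 105, 35, 111, 37, 62] for k=0..6.
π_50 has 2 disjoint cycles with lengths [148, 1] on {0,…,148}.
Σ(ℓ_i−1) = 149−2 = 147; sign = (−1)^147 = -1.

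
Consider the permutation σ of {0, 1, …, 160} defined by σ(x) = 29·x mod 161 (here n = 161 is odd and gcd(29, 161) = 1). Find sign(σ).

Trace 85: π^k(85) = [85, 50, 1, 29, 36, 78, 8] for k=0..6.
Decompose π into cycles: lengths [11, 11, 11, 11, 11, 11, 11, 11, 11, 11, 11, 11, 11, 11, 1, 1, 1, 1, 1, 1, 1] (21 cycles, including the fixed point 0).
161 − 21 = 140 transpositions; sign(π) = (−1)^140 = +1.
Zolotarev: (29|161) = +1, matching the cycle-count sign.

+1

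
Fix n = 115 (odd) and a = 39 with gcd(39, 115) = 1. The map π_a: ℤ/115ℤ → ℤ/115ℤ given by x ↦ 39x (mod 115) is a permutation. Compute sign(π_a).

+1

Trace 64: π^k(64) = [64, 81, 54, 36, 24, 16, 49] for k=0..6.
Decompose π into cycles: lengths [22, 22, 22, 22, 11, 11, 2, 2, 1] (9 cycles, including the fixed point 0).
Σ(ℓ_i−1) = 115−9 = 106; sign = (−1)^106 = +1.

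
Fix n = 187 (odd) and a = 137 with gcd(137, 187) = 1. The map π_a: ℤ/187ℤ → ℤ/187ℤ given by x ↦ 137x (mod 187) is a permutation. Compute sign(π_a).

Trace 1: π^k(1) = [1, 137, 69, 103, 86] for k=0..4.
Cycle type of π: 5×34 + 1×17; total 51 cycles.
n − c = 187 − 51 = 136; sign = (−1)^136 = +1.
The Jacobi symbol (137|187) = +1 (Zolotarev) agrees.

+1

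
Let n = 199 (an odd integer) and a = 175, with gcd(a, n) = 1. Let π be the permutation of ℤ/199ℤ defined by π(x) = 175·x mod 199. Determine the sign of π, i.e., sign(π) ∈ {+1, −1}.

Trace 106: π^k(106) = [106, 43, 162, 92, 180, 58, 1] for k=0..6.
Decompose π into cycles: lengths [9, 9, 9, 9, 9, 9, 9, 9, 9, 9, 9, 9, 9, 9, 9, 9, 9, 9, 9, 9, 9, 9, 1] (23 cycles, including the fixed point 0).
199 − 23 = 176 transpositions; sign(π) = (−1)^176 = +1.

+1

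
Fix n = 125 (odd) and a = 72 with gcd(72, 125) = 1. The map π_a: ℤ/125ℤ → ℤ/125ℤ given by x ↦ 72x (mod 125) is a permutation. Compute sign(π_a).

Orbit of 114 under x↦72x: [114, 83, 101, 22, 84, 48, 81]… (length divides ord_125(72)).
π_72 has 4 disjoint cycles with lengths [100, 20, 4, 1] on {0,…,124}.
sign(π) = (−1)^{n − #cycles} = (−1)^{125−4} = (−1)^121 = -1.

-1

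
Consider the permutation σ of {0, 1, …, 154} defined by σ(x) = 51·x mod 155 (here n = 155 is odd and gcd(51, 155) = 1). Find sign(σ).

+1

Trace 111: π^k(111) = [111, 81, 101, 36, 131, 16, 41] for k=0..6.
Cycle lengths of π_51 on ℤ/155ℤ: [15, 15, 15, 15, 15, 15, 15, 15, 15, 15, 1, 1, 1, 1, 1]; 15 cycles in total.
With 15 cycles on 155 points, sign = (−1)^{155−15} = +1.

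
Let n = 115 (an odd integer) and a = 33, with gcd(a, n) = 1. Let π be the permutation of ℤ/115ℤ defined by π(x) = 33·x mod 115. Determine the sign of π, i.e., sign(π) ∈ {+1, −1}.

+1

Start at x=38: 38 → 104 → 97 → 96 → 63 → 9 → 67 → … (one orbit).
5 cycles of lengths [44, 44, 22, 4, 1].
n − c = 115 − 5 = 110; sign = (−1)^110 = +1.
Zolotarev: (33|115) = +1, matching the cycle-count sign.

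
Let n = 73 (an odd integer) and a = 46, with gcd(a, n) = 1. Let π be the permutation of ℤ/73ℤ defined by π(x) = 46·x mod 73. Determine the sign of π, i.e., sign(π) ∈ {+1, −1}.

Orbit of 27 under x↦46x: [27, 1, 46, 72]… (length divides ord_73(46)).
19 cycles of lengths [4, 4, 4, 4, 4, 4, 4, 4, 4, 4, 4, 4, 4, 4, 4, 4, 4, 4, 1].
With 19 cycles on 73 points, sign = (−1)^{73−19} = +1.
Zolotarev: (46|73) = +1, matching the cycle-count sign.

+1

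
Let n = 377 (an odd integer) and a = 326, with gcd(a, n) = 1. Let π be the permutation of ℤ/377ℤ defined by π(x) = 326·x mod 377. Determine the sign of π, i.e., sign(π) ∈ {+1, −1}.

+1

Start at x=1: 1 → 326 → 339 → 53 → 313 → 248 → 170 → 1 (one orbit).
65 cycles of lengths [7, 7, 7, 7, 7, 7, 7, 7, 7, 7, 7, 7, 7, 7, 7, 7, 7, 7, 7, 7, 7, 7, 7, 7, 7, 7, 7, 7, 7, 7, 7, 7, 7, 7, 7, 7, 7, 7, 7, 7, 7, 7, 7, 7, 7, 7, 7, 7, 7, 7, 7, 7, 1, 1, 1, 1, 1, 1, 1, 1, 1, 1, 1, 1, 1].
65 cycles on 377: each ℓ→(−1)^(ℓ−1), product (−1)^312 = +1.
The Jacobi symbol (326|377) = +1 (Zolotarev) agrees.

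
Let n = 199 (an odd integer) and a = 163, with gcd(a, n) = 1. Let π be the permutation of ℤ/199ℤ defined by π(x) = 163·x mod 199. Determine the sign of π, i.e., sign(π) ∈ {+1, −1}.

Orbit of 1 under x↦163x: [1, 163, 102, 109, 56, 173, 140]… (length divides ord_199(163)).
Cycle type of π: 198 + 1; total 2 cycles.
2 cycles on 199: each ℓ→(−1)^(ℓ−1), product (−1)^197 = -1.

-1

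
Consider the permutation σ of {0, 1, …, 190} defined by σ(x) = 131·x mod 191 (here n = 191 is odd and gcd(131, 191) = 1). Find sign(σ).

-1

Trace 106: π^k(106) = [106, 134, 173, 125, 140, 4, 142] for k=0..6.
π_131 has 2 disjoint cycles with lengths [190, 1] on {0,…,190}.
With 2 cycles on 191 points, sign = (−1)^{191−2} = -1.
The Jacobi symbol (131|191) = -1 (Zolotarev) agrees.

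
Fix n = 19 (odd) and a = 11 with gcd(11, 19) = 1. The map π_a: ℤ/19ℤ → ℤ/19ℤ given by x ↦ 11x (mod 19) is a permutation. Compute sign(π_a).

+1

Orbit of 7 under x↦11x: [7, 1, 11]… (length divides ord_19(11)).
Cycle type of π: 3×6 + 1; total 7 cycles.
n − c = 19 − 7 = 12; sign = (−1)^12 = +1.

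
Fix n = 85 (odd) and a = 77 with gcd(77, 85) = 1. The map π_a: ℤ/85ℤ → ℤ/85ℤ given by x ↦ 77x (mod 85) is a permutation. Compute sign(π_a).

Orbit of 83 under x↦77x: [83, 16, 42, 4, 53, 1, 77]… (length divides ord_85(77)).
12 cycles of lengths [8, 8, 8, 8, 8, 8, 8, 8, 8, 8, 4, 1].
sign(π) = (−1)^{n − #cycles} = (−1)^{85−12} = (−1)^73 = -1.
Zolotarev: (77|85) = -1, matching the cycle-count sign.

-1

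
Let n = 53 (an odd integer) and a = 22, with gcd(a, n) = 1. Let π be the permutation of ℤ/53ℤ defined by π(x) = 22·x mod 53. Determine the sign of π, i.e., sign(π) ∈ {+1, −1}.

Orbit of 32 under x↦22x: [32, 15, 12, 52, 31, 46, 5]… (length divides ord_53(22)).
π_22 has 2 disjoint cycles with lengths [52, 1] on {0,…,52}.
2 cycles on 53: each ℓ→(−1)^(ℓ−1), product (−1)^51 = -1.
Via Zolotarev, sign(π_{22}) = (22|53) = -1.

-1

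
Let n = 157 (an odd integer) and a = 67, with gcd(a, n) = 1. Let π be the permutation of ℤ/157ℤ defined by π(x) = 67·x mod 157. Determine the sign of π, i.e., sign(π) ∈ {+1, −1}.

Trace 75: π^k(75) = [75, 1, 67, 93, 108, 14, 153] for k=0..6.
Cycle lengths of π_67 on ℤ/157ℤ: [13, 13, 13, 13, 13, 13, 13, 13, 13, 13, 13, 13, 1]; 13 cycles in total.
n − c = 157 − 13 = 144; sign = (−1)^144 = +1.
The Jacobi symbol (67|157) = +1 (Zolotarev) agrees.

+1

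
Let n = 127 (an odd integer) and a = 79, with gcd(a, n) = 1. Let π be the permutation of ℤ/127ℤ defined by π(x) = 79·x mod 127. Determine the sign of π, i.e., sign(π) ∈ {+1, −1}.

+1

Orbit of 79 under x↦79x: [79, 18, 25, 70, 69, 117, 99]… (length divides ord_127(79)).
The orbit structure of x ↦ 79x mod 127: 3 orbits of sizes [63, 63, 1].
With 3 cycles on 127 points, sign = (−1)^{127−3} = +1.
Via Zolotarev, sign(π_{79}) = (79|127) = +1.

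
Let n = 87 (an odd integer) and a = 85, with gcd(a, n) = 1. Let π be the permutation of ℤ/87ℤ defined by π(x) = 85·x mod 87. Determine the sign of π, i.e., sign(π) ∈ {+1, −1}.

-1

Trace 34: π^k(34) = [34, 19, 49, 76, 22, 43, 1] for k=0..6.
Cycle type of π: 28×3 + 1×3; total 6 cycles.
Σ(ℓ_i−1) = 87−6 = 81; sign = (−1)^81 = -1.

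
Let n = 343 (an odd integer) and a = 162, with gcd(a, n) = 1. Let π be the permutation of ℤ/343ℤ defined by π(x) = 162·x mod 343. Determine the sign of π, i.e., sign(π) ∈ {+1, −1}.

+1

Trace 99: π^k(99) = [99, 260, 274, 141, 204, 120, 232] for k=0..6.
19 cycles of lengths [49, 49, 49, 49, 49, 49, 7, 7, 7, 7, 7, 7, 1, 1, 1, 1, 1, 1, 1].
With 19 cycles on 343 points, sign = (−1)^{343−19} = +1.
Zolotarev: (162|343) = +1, matching the cycle-count sign.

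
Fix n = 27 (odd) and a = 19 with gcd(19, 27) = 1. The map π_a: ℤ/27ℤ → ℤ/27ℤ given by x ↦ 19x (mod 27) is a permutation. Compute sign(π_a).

+1

Trace 10: π^k(10) = [10, 1, 19] for k=0..2.
Decompose π into cycles: lengths [3, 3, 3, 3, 3, 3, 1, 1, 1, 1, 1, 1, 1, 1, 1] (15 cycles, including the fixed point 0).
15 cycles on 27: each ℓ→(−1)^(ℓ−1), product (−1)^12 = +1.
Zolotarev: (19|27) = +1, matching the cycle-count sign.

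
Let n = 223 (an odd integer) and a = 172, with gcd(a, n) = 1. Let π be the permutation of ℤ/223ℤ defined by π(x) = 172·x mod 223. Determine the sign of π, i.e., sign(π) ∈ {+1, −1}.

Trace 212: π^k(212) = [212, 115, 156, 72, 119, 175, 218] for k=0..6.
The orbit structure of x ↦ 172x mod 223: 3 orbits of sizes [111, 111, 1].
3 cycles on 223: each ℓ→(−1)^(ℓ−1), product (−1)^220 = +1.
Via Zolotarev, sign(π_{172}) = (172|223) = +1.

+1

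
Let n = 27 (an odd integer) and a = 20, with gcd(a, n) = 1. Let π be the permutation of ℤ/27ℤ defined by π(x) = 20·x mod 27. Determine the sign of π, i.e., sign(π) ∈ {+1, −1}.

-1

Trace 17: π^k(17) = [17, 16, 23, 1, 20, 22, 8] for k=0..6.
4 cycles of lengths [18, 6, 2, 1].
Σ(ℓ_i−1) = 27−4 = 23; sign = (−1)^23 = -1.
Via Zolotarev, sign(π_{20}) = (20|27) = -1.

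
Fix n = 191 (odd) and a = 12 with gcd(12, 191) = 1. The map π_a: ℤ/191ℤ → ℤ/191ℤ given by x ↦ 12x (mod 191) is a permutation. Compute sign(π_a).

Orbit of 16 under x↦12x: [16, 1, 12, 144, 9, 108, 150]… (length divides ord_191(12)).
The orbit structure of x ↦ 12x mod 191: 3 orbits of sizes [95, 95, 1].
With 3 cycles on 191 points, sign = (−1)^{191−3} = +1.
Zolotarev: (12|191) = +1, matching the cycle-count sign.

+1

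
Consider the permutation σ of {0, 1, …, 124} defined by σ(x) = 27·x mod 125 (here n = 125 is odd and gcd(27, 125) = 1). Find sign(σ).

Start at x=21: 21 → 67 → 59 → 93 → 11 → 47 → 19 → … (one orbit).
π_27 has 4 disjoint cycles with lengths [100, 20, 4, 1] on {0,…,124}.
With 4 cycles on 125 points, sign = (−1)^{125−4} = -1.
The Jacobi symbol (27|125) = -1 (Zolotarev) agrees.

-1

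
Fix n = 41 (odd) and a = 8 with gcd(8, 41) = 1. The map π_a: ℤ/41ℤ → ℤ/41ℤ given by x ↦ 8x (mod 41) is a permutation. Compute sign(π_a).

Start at x=39: 39 → 25 → 36 → 1 → 8 → 23 → 20 → … (one orbit).
Decompose π into cycles: lengths [20, 20, 1] (3 cycles, including the fixed point 0).
41 − 3 = 38 transpositions; sign(π) = (−1)^38 = +1.
(8|41)_J = +1 (Zolotarev's lemma cross-check).

+1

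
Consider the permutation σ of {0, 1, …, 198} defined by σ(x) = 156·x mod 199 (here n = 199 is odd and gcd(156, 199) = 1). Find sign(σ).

Start at x=37: 37 → 1 → 156 → 58 → 93 → 180 → 21 → … (one orbit).
Decompose π into cycles: lengths [18, 18, 18, 18, 18, 18, 18, 18, 18, 18, 18, 1] (12 cycles, including the fixed point 0).
Σ(ℓ_i−1) = 199−12 = 187; sign = (−1)^187 = -1.
(156|199)_J = -1 (Zolotarev's lemma cross-check).

-1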